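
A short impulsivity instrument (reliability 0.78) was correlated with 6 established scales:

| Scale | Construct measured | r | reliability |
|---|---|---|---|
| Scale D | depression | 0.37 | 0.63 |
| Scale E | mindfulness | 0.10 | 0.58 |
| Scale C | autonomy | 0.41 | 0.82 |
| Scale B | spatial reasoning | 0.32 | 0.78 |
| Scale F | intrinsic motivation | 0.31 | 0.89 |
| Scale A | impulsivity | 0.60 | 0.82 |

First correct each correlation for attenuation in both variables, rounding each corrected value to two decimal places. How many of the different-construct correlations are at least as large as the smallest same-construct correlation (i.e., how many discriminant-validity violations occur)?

Disattenuated r (r / √(r_scale · r_new)):
  Scale D (disc): 0.37 / √(0.63·0.78) = 0.53
  Scale E (disc): 0.10 / √(0.58·0.78) = 0.15
  Scale C (disc): 0.41 / √(0.82·0.78) = 0.51
  Scale B (disc): 0.32 / √(0.78·0.78) = 0.41
  Scale F (disc): 0.31 / √(0.89·0.78) = 0.37
  Scale A (conv): 0.60 / √(0.82·0.78) = 0.75
Smallest convergent = 0.75. Discriminant values: 0.53, 0.15, 0.51, 0.41, 0.37; count ≥ 0.75 → 0.

0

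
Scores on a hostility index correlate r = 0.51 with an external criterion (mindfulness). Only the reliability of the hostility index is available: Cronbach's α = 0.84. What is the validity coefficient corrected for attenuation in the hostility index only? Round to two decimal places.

0.56

Single correction: r_c = r_obs / √r_xx = 0.51 / √0.84 = 0.51 / 0.9165 ≈ 0.56.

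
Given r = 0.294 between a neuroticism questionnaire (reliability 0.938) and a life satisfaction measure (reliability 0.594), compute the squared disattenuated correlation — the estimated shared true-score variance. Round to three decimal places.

0.155

Disattenuated r = 0.294 / √(0.938 × 0.594) = 0.294 / 0.7464 = 0.3939.
Shared true-score variance = 0.3939² = 0.1552 ≈ 0.155.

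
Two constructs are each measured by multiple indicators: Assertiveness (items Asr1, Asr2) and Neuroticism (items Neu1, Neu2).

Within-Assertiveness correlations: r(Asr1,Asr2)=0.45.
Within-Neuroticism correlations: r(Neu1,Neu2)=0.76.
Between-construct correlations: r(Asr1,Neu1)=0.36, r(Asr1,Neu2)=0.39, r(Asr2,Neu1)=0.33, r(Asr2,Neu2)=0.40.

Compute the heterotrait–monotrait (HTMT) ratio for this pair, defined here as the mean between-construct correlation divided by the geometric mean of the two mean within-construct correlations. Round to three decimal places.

Between-construct mean = 1.48/4 = 0.3700.
Mean within-Asr = 0.45/1 = 0.4500; mean within-Neu = 0.76/1 = 0.7600.
Geometric mean = √(0.4500 × 0.7600) = 0.5848.
HTMT = 0.3700 / 0.5848 = 0.633.

0.633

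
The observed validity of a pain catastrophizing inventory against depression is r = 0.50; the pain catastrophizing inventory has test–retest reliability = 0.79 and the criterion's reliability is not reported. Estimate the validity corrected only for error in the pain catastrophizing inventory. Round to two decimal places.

0.56

Single correction: r_c = r_obs / √r_xx = 0.50 / √0.79 = 0.50 / 0.8888 ≈ 0.56.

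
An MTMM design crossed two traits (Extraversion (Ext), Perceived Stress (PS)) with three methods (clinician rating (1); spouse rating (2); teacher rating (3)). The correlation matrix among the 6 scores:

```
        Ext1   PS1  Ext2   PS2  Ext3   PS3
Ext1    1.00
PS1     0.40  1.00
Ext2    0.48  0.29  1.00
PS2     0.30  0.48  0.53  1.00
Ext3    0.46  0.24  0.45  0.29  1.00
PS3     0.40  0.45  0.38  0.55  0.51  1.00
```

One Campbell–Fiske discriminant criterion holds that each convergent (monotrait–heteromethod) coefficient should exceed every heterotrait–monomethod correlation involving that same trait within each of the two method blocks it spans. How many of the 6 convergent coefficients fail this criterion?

Convergent coefficients and their comparison sets:
Ext (methods 1·2): 0.48 vs {0.40, 0.53} → fail.
Ext (methods 1·3): 0.46 vs {0.40, 0.51} → fail.
Ext (methods 2·3): 0.45 vs {0.53, 0.51} → fail.
PS (methods 1·2): 0.48 vs {0.40, 0.53} → fail.
PS (methods 1·3): 0.45 vs {0.40, 0.51} → fail.
PS (methods 2·3): 0.55 vs {0.53, 0.51} → pass.
5 of 6 fail.

5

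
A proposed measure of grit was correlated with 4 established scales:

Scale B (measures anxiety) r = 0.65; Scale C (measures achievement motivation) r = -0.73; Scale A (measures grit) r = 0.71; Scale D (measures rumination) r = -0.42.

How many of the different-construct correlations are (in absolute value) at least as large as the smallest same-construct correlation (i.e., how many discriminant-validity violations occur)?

Convergent (same construct = grit): Scale A.
Smallest convergent = 0.71. Discriminant |r|: 0.65, 0.73, 0.42; count ≥ 0.71 → 1.

1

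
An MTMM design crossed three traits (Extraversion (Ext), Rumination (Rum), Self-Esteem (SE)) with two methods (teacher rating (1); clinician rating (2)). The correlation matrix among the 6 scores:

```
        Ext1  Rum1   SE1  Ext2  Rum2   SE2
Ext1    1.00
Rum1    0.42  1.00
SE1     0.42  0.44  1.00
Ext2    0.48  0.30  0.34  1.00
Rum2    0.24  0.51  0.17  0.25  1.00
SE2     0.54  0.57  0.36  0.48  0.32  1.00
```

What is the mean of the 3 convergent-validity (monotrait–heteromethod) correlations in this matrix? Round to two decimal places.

0.45

Convergent values: 0.48, 0.51, 0.36; mean = 1.35/3 = 0.45.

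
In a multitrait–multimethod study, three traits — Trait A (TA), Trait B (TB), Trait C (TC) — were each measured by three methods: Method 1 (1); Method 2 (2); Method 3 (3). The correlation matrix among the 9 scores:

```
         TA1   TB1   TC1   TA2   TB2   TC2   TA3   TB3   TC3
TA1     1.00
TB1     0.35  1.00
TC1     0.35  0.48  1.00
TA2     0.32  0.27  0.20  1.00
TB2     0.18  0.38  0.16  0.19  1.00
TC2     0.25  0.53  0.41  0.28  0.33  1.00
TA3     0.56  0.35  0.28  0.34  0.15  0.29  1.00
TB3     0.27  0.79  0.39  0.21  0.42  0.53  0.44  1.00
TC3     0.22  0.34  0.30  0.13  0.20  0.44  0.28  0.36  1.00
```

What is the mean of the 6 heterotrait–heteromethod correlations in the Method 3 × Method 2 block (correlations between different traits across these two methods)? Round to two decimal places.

0.25

HTHM values (method 3 × method 2): 0.15, 0.29, 0.21, 0.53, 0.13, 0.20; mean = 1.51/6 = 0.25.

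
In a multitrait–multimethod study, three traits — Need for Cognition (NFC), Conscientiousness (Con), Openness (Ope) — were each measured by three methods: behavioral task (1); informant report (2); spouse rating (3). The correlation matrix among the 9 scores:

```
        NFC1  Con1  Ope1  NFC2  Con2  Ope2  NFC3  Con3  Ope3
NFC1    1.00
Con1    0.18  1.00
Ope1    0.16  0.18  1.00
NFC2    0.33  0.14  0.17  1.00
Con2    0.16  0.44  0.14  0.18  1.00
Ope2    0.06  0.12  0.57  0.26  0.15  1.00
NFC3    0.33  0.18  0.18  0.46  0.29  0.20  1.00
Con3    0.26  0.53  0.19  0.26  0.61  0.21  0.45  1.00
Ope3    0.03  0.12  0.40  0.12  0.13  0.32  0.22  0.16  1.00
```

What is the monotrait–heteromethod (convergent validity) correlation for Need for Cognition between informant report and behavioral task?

0.33

Same trait (NFC), different methods: r(NFC2, NFC1) = 0.33.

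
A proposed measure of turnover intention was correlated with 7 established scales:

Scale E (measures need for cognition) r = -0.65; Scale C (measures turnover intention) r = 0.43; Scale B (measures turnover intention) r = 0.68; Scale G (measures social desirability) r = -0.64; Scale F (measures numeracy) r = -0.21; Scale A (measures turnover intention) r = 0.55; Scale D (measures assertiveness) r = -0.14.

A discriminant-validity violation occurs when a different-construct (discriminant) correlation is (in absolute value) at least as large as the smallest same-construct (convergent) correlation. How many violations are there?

2

Convergent (same construct = turnover intention): Scale C, Scale B, Scale A.
Smallest convergent = 0.43. Discriminant |r|: 0.65, 0.64, 0.21, 0.14; count ≥ 0.43 → 2.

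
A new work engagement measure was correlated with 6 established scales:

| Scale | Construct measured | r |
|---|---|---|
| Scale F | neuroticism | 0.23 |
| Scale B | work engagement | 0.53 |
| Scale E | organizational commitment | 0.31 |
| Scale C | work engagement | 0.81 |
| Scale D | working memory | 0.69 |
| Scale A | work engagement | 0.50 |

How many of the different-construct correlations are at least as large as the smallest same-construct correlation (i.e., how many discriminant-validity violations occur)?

Convergent (same construct = work engagement): Scale B, Scale C, Scale A.
Smallest convergent = 0.50. Discriminant values: 0.23, 0.31, 0.69; count ≥ 0.50 → 1.

1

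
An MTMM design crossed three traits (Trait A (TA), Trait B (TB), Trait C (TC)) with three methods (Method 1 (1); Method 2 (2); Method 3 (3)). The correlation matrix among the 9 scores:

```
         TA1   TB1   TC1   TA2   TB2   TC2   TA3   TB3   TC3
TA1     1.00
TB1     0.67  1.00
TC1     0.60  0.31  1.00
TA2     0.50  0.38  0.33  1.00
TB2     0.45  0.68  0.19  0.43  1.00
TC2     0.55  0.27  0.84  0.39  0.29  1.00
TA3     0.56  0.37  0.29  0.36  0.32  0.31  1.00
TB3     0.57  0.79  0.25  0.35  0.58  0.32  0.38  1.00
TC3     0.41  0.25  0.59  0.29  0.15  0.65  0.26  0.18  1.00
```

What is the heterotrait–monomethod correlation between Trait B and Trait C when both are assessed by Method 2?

0.29

Different traits, same method: r(TB2, TC2) = 0.29.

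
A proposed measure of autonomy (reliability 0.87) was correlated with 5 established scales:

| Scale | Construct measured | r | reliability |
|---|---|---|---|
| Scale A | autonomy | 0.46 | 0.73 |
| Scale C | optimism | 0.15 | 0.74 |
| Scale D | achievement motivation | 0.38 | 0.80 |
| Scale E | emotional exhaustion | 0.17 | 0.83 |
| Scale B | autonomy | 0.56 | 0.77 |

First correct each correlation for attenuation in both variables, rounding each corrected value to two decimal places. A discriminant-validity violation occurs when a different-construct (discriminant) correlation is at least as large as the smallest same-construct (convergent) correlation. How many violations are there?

0

Disattenuated r (r / √(r_scale · r_new)):
  Scale A (conv): 0.46 / √(0.73·0.87) = 0.58
  Scale C (disc): 0.15 / √(0.74·0.87) = 0.19
  Scale D (disc): 0.38 / √(0.80·0.87) = 0.46
  Scale E (disc): 0.17 / √(0.83·0.87) = 0.20
  Scale B (conv): 0.56 / √(0.77·0.87) = 0.68
Smallest convergent = 0.58. Discriminant values: 0.19, 0.46, 0.20; count ≥ 0.58 → 0.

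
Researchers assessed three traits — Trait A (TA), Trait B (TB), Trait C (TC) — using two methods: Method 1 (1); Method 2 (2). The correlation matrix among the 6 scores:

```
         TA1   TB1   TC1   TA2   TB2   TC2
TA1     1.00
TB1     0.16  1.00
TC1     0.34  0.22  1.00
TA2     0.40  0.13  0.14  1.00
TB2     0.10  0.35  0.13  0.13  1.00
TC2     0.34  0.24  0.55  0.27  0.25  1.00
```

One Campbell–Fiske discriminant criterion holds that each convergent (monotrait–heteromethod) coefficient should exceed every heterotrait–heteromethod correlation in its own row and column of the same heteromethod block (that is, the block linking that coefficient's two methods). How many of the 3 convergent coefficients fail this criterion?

Convergent coefficients and their comparison sets:
TA (methods 1·2): 0.40 vs {0.10, 0.13, 0.34, 0.14} → pass.
TB (methods 1·2): 0.35 vs {0.13, 0.10, 0.24, 0.13} → pass.
TC (methods 1·2): 0.55 vs {0.14, 0.34, 0.13, 0.24} → pass.
0 of 3 fail.

0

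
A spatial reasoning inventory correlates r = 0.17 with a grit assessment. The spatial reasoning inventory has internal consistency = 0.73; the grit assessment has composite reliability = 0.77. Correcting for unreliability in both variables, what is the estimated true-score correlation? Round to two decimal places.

r_true = r_obs / √(r_xx · r_yy) = 0.17 / √(0.73 × 0.77) = 0.17 / √0.5621 = 0.17 / 0.7497 ≈ 0.23.

0.23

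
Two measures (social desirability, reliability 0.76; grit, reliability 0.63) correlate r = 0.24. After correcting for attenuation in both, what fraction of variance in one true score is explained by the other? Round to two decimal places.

Disattenuated r = 0.24 / √(0.76 × 0.63) = 0.24 / 0.6920 = 0.3468.
Shared true-score variance = 0.3468² = 0.1203 ≈ 0.12.

0.12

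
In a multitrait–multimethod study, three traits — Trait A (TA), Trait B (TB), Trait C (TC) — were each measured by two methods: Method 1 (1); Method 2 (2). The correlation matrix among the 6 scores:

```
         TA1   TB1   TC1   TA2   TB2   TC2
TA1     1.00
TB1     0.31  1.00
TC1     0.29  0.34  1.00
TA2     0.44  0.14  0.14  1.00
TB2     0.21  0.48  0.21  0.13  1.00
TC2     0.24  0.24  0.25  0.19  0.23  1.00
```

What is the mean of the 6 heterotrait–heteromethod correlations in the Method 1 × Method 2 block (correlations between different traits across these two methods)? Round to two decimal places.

HTHM values (method 1 × method 2): 0.21, 0.24, 0.14, 0.24, 0.14, 0.21; mean = 1.18/6 = 0.20.

0.20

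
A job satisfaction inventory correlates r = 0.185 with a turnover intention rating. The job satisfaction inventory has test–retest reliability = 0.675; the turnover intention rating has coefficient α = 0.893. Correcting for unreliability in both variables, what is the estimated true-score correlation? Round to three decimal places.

0.238

r_true = r_obs / √(r_xx · r_yy) = 0.185 / √(0.675 × 0.893) = 0.185 / √0.602775 = 0.185 / 0.7764 ≈ 0.238.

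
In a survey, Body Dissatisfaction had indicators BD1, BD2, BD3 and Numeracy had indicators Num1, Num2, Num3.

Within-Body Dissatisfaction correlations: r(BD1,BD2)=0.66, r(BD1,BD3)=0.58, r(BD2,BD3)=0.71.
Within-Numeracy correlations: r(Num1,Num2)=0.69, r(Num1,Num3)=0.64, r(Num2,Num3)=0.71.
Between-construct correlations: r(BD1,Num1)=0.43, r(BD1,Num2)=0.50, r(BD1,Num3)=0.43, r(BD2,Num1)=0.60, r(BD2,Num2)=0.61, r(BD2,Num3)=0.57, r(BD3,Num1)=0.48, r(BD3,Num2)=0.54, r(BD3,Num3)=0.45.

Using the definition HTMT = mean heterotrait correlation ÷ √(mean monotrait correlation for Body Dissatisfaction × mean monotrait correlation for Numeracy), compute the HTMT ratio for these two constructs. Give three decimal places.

0.770

Between-construct mean = 4.61/9 = 0.5122.
Mean within-BD = 1.95/3 = 0.6500; mean within-Num = 2.04/3 = 0.6800.
Geometric mean = √(0.6500 × 0.6800) = 0.6648.
HTMT = 0.5122 / 0.6648 = 0.770.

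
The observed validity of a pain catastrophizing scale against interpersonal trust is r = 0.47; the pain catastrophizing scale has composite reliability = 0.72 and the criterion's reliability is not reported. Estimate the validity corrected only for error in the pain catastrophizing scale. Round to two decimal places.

0.55

Single correction: r_c = r_obs / √r_xx = 0.47 / √0.72 = 0.47 / 0.8485 ≈ 0.55.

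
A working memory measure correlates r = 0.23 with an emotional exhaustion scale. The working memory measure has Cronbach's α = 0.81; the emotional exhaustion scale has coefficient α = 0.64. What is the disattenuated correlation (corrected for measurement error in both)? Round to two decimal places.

r_true = r_obs / √(r_xx · r_yy) = 0.23 / √(0.81 × 0.64) = 0.23 / √0.5184 = 0.23 / 0.7200 ≈ 0.32.

0.32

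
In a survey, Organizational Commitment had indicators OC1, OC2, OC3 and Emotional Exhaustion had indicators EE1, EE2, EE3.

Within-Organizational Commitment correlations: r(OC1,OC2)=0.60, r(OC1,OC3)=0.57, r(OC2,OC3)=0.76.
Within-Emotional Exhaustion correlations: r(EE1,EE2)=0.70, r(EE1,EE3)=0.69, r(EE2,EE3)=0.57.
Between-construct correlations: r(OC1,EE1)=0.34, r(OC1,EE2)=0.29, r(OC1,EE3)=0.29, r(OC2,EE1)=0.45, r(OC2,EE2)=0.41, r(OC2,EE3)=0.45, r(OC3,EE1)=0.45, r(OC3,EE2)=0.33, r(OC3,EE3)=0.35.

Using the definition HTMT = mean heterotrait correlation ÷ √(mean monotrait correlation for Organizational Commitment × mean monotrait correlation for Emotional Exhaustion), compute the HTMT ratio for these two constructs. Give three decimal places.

0.576

Between-construct mean = 3.36/9 = 0.3733.
Mean within-OC = 1.93/3 = 0.6433; mean within-EE = 1.96/3 = 0.6533.
Geometric mean = √(0.6433 × 0.6533) = 0.6483.
HTMT = 0.3733 / 0.6483 = 0.576.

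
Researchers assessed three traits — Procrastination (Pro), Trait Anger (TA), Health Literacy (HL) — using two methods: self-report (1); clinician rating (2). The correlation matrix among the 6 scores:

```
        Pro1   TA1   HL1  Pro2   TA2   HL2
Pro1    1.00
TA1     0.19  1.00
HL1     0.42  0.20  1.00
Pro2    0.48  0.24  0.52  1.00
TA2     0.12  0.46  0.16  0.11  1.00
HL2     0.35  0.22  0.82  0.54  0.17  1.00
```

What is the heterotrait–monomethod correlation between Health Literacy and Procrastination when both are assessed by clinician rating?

0.54

Different traits, same method: r(HL2, Pro2) = 0.54.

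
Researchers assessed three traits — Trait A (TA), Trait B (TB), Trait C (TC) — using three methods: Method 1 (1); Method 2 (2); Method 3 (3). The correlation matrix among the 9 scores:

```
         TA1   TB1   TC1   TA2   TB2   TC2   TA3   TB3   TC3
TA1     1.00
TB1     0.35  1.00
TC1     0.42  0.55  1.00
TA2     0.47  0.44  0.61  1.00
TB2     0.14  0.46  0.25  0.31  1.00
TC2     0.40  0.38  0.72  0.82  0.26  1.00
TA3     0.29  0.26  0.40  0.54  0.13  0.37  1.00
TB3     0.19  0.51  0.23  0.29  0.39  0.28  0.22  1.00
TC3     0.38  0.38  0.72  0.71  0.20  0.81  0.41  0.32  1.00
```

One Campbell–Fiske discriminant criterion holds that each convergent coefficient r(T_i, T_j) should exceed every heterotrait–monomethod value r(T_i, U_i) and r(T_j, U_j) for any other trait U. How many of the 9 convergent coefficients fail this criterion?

7

Checking each validity diagonal entry against its comparison values:
TA (methods 1·2): 0.47 vs {0.35, 0.31, 0.42, 0.82} → fail.
TA (methods 1·3): 0.29 vs {0.35, 0.22, 0.42, 0.41} → fail.
TA (methods 2·3): 0.54 vs {0.31, 0.22, 0.82, 0.41} → fail.
TB (methods 1·2): 0.46 vs {0.35, 0.31, 0.55, 0.26} → fail.
TB (methods 1·3): 0.51 vs {0.35, 0.22, 0.55, 0.32} → fail.
TB (methods 2·3): 0.39 vs {0.31, 0.22, 0.26, 0.32} → pass.
TC (methods 1·2): 0.72 vs {0.42, 0.82, 0.55, 0.26} → fail.
TC (methods 1·3): 0.72 vs {0.42, 0.41, 0.55, 0.32} → pass.
TC (methods 2·3): 0.81 vs {0.82, 0.41, 0.26, 0.32} → fail.
7 of 9 fail.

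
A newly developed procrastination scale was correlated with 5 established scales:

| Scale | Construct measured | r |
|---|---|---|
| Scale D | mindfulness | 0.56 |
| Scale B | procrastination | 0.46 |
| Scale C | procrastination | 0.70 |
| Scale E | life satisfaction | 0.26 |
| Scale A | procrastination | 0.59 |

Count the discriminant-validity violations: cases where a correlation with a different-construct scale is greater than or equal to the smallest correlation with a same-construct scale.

1

Convergent (same construct = procrastination): Scale B, Scale C, Scale A.
Smallest convergent = 0.46. Discriminant values: 0.56, 0.26; count ≥ 0.46 → 1.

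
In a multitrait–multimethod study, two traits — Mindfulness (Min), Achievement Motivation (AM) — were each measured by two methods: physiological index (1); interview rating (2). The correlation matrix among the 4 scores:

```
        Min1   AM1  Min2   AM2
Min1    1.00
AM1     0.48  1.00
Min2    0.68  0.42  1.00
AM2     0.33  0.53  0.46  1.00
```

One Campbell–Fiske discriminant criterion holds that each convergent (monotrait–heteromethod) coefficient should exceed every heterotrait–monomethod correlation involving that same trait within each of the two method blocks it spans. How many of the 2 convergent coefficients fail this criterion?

Convergent coefficients and their comparison sets:
Min (methods 1·2): 0.68 vs {0.48, 0.46} → pass.
AM (methods 1·2): 0.53 vs {0.48, 0.46} → pass.
0 of 2 fail.

0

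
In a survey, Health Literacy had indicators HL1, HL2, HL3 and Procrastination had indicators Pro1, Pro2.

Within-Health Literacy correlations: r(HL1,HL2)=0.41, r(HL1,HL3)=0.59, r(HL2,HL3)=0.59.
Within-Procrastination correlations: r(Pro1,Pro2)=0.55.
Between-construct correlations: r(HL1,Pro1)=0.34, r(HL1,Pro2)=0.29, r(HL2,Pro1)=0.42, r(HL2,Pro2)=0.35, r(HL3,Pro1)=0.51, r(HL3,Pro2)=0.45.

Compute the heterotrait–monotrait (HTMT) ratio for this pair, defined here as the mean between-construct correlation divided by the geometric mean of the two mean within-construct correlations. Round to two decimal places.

Mean between = 2.36/6 = 0.3933.
Mean within-HL = 1.59/3 = 0.5300; mean within-Pro = 0.55/1 = 0.5500.
Geometric mean = √(0.5300 × 0.5500) = 0.5399.
HTMT = 0.3933 / 0.5399 = 0.73.

0.73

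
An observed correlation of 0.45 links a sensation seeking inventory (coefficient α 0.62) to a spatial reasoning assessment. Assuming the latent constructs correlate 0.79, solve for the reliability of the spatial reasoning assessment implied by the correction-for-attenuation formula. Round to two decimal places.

0.52

r_true = r_obs / √(r_xx · r_yy) ⇒ 0.79 = 0.45 / √(0.62 · r_yy).
√(0.62 · r_yy) = 0.45 / 0.79 = 0.5696; 0.62 · r_yy = 0.3244; r_yy = 0.3244 / 0.62 ≈ 0.52.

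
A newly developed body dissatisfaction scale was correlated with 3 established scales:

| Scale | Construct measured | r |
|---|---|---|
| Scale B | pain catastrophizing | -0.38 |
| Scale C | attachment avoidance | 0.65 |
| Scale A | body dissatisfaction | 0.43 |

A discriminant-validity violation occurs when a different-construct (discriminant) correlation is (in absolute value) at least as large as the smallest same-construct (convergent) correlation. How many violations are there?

Convergent (same construct = body dissatisfaction): Scale A.
Smallest convergent = 0.43. Discriminant |r|: 0.38, 0.65; count ≥ 0.43 → 1.

1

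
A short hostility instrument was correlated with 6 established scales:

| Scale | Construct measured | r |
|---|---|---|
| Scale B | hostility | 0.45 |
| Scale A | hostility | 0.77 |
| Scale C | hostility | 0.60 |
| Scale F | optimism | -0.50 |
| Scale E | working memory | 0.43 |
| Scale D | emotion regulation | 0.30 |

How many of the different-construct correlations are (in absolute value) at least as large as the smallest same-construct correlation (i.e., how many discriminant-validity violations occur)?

Convergent (same construct = hostility): Scale B, Scale A, Scale C.
Smallest convergent = 0.45. Discriminant |r|: 0.50, 0.43, 0.30; count ≥ 0.45 → 1.

1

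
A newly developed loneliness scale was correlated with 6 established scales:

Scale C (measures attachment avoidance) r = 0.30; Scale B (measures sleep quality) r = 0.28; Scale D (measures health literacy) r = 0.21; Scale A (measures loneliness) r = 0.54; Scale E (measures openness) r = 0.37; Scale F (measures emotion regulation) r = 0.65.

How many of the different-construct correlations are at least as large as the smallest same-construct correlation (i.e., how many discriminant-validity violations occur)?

1

Convergent (same construct = loneliness): Scale A.
Smallest convergent = 0.54. Discriminant values: 0.30, 0.28, 0.21, 0.37, 0.65; count ≥ 0.54 → 1.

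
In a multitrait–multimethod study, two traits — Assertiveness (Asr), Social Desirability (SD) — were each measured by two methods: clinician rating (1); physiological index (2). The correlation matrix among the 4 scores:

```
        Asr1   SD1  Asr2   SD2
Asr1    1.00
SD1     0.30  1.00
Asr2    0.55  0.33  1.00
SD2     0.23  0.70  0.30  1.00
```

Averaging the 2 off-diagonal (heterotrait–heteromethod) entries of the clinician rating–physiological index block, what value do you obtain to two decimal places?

0.28

HTHM values (method 1 × method 2): 0.23, 0.33; mean = 0.56/2 = 0.28.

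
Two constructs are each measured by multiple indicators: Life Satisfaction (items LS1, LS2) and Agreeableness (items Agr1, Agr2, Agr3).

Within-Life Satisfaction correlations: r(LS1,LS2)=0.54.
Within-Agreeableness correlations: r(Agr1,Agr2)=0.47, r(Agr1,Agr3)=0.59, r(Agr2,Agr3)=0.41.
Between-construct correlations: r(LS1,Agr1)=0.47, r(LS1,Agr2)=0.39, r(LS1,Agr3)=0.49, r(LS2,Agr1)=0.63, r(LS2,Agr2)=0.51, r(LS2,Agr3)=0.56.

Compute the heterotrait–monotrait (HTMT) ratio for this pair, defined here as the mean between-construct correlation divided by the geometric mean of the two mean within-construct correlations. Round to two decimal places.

0.99

Mean heterotrait r = 3.05/6 = 0.5083.
Mean within-LS = 0.54/1 = 0.5400; mean within-Agr = 1.47/3 = 0.4900.
Geometric mean = √(0.5400 × 0.4900) = 0.5144.
HTMT = 0.5083 / 0.5144 = 0.99.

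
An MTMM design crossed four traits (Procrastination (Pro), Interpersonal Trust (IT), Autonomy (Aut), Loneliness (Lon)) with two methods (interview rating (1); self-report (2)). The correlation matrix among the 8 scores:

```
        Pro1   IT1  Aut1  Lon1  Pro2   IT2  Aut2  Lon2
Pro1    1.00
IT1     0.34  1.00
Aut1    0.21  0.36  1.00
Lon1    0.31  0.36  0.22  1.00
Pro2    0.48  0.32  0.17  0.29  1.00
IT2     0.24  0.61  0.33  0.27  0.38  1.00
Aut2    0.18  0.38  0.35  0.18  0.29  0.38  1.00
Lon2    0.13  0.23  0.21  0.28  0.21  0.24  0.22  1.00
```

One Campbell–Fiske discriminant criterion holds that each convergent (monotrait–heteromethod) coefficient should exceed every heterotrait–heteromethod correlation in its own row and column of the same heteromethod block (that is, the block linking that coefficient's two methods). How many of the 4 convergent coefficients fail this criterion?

2

Each convergent coefficient versus the relevant comparison correlations:
Pro (methods 1·2): 0.48 vs {0.24, 0.32, 0.18, 0.17, 0.13, 0.29} → pass.
IT (methods 1·2): 0.61 vs {0.32, 0.24, 0.38, 0.33, 0.23, 0.27} → pass.
Aut (methods 1·2): 0.35 vs {0.17, 0.18, 0.33, 0.38, 0.21, 0.18} → fail.
Lon (methods 1·2): 0.28 vs {0.29, 0.13, 0.27, 0.23, 0.18, 0.21} → fail.
2 of 4 fail.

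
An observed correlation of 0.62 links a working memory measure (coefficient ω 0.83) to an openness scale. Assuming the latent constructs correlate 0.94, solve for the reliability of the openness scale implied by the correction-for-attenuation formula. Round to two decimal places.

r_true = r_obs / √(r_xx · r_yy) ⇒ 0.94 = 0.62 / √(0.83 · r_yy).
√(0.83 · r_yy) = 0.62 / 0.94 = 0.6596; 0.83 · r_yy = 0.4351; r_yy = 0.4351 / 0.83 ≈ 0.52.

0.52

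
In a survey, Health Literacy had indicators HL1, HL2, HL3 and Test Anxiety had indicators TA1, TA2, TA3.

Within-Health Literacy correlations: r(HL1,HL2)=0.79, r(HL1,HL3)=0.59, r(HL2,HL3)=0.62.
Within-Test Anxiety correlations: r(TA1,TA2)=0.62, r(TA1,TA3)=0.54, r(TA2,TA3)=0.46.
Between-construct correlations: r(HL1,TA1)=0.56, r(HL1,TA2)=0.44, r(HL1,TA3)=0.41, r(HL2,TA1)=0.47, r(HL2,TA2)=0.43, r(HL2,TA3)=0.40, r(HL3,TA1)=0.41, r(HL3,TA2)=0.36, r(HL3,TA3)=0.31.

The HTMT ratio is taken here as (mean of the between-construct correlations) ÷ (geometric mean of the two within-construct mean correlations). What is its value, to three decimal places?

Between-construct mean = 3.79/9 = 0.4211.
Mean within-HL = 2.00/3 = 0.6667; mean within-TA = 1.62/3 = 0.5400.
Geometric mean = √(0.6667 × 0.5400) = 0.6000.
HTMT = 0.4211 / 0.6000 = 0.702.

0.702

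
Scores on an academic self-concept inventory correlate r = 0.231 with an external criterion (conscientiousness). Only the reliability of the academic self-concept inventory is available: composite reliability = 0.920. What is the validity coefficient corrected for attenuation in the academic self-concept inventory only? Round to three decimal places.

0.241

Single correction: r_c = r_obs / √r_xx = 0.231 / √0.920 = 0.231 / 0.9592 ≈ 0.241.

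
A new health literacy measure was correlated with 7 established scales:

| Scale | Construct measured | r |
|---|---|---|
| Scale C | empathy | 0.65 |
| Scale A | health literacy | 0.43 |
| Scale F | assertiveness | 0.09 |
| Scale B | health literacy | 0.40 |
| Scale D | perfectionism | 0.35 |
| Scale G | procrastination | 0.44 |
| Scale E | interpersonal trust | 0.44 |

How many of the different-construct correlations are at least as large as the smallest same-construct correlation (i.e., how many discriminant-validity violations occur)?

Convergent (same construct = health literacy): Scale A, Scale B.
Smallest convergent = 0.40. Discriminant values: 0.65, 0.09, 0.35, 0.44, 0.44; count ≥ 0.40 → 3.

3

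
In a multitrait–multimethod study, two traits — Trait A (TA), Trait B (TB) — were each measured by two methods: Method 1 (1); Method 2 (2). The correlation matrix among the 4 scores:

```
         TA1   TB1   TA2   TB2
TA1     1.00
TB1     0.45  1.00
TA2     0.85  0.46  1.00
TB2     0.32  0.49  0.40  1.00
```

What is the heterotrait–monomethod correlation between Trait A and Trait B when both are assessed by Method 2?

0.40

Different traits, same method: r(TA2, TB2) = 0.40.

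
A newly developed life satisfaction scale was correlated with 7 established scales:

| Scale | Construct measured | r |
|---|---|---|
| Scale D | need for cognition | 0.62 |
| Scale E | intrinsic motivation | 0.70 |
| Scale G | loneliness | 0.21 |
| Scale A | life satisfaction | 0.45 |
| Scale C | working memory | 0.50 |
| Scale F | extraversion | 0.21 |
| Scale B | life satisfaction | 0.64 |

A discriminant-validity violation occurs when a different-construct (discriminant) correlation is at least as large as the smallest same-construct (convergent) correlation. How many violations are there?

3

Convergent (same construct = life satisfaction): Scale A, Scale B.
Smallest convergent = 0.45. Discriminant values: 0.62, 0.70, 0.21, 0.50, 0.21; count ≥ 0.45 → 3.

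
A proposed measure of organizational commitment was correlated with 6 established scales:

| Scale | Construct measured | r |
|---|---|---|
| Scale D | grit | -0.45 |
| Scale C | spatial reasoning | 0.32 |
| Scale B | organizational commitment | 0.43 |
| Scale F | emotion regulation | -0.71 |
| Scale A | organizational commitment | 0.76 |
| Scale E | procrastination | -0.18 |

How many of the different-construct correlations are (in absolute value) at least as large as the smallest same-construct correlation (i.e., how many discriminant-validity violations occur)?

Convergent (same construct = organizational commitment): Scale B, Scale A.
Smallest convergent = 0.43. Discriminant |r|: 0.45, 0.32, 0.71, 0.18; count ≥ 0.43 → 2.

2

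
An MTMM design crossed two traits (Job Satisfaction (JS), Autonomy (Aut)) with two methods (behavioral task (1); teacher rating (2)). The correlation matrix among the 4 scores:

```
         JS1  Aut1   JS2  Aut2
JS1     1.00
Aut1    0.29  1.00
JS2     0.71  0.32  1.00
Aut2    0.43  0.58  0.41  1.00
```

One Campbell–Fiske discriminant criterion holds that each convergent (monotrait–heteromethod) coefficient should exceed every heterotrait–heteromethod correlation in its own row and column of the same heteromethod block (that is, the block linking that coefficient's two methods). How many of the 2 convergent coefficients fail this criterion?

Each convergent coefficient versus the relevant comparison correlations:
JS (methods 1·2): 0.71 vs {0.43, 0.32} → pass.
Aut (methods 1·2): 0.58 vs {0.32, 0.43} → pass.
0 of 2 fail.

0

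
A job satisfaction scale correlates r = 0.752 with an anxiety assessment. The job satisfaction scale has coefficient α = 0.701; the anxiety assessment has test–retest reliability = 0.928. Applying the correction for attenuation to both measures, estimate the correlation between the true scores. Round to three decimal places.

r_true = r_obs / √(r_xx · r_yy) = 0.752 / √(0.701 × 0.928) = 0.752 / √0.650528 = 0.752 / 0.8066 ≈ 0.932.

0.932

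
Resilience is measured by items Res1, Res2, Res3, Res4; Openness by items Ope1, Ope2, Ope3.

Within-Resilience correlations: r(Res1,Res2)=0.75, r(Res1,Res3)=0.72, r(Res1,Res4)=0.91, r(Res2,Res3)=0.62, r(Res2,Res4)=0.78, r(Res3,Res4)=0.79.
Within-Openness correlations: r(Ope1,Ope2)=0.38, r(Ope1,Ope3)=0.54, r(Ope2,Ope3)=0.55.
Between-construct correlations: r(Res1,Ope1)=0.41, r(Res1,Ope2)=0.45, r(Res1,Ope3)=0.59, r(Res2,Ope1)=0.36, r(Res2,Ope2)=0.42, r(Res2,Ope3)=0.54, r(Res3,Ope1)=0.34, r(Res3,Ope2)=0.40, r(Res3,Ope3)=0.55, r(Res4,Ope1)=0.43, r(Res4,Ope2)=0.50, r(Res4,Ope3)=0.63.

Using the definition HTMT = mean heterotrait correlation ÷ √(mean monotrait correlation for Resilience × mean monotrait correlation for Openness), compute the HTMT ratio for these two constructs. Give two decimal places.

Mean heterotrait r = 5.62/12 = 0.4683.
Mean within-Res = 4.57/6 = 0.7617; mean within-Ope = 1.47/3 = 0.4900.
Geometric mean = √(0.7617 × 0.4900) = 0.6109.
HTMT = 0.4683 / 0.6109 = 0.77.

0.77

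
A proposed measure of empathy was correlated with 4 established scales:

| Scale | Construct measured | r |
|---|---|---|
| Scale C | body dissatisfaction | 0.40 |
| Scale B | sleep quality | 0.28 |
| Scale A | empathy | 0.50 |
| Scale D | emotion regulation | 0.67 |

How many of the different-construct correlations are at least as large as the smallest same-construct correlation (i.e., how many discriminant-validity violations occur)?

Convergent (same construct = empathy): Scale A.
Smallest convergent = 0.50. Discriminant values: 0.40, 0.28, 0.67; count ≥ 0.50 → 1.

1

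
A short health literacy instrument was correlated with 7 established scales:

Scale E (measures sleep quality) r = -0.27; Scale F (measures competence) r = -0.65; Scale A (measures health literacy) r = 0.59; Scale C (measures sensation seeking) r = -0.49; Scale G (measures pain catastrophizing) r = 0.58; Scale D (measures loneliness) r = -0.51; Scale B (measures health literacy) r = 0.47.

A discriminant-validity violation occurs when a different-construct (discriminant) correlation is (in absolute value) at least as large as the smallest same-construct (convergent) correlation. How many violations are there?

Convergent (same construct = health literacy): Scale A, Scale B.
Smallest convergent = 0.47. Discriminant |r|: 0.27, 0.65, 0.49, 0.58, 0.51; count ≥ 0.47 → 4.

4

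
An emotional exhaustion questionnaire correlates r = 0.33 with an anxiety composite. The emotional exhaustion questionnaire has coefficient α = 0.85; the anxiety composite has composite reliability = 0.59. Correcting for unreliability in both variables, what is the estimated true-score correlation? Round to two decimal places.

0.47

r_true = r_obs / √(r_xx · r_yy) = 0.33 / √(0.85 × 0.59) = 0.33 / √0.5015 = 0.33 / 0.7082 ≈ 0.47.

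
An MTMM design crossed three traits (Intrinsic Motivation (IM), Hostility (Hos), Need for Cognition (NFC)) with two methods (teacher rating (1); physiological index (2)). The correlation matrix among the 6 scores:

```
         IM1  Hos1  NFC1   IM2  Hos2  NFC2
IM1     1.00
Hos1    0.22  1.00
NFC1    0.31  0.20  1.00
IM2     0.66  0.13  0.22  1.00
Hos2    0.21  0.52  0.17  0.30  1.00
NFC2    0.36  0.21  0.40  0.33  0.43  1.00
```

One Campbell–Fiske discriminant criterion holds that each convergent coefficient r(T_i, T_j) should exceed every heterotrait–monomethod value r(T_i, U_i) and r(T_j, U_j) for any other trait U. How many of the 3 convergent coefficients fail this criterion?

Each convergent coefficient versus the relevant comparison correlations:
IM (methods 1·2): 0.66 vs {0.22, 0.30, 0.31, 0.33} → pass.
Hos (methods 1·2): 0.52 vs {0.22, 0.30, 0.20, 0.43} → pass.
NFC (methods 1·2): 0.40 vs {0.31, 0.33, 0.20, 0.43} → fail.
1 of 3 fail.

1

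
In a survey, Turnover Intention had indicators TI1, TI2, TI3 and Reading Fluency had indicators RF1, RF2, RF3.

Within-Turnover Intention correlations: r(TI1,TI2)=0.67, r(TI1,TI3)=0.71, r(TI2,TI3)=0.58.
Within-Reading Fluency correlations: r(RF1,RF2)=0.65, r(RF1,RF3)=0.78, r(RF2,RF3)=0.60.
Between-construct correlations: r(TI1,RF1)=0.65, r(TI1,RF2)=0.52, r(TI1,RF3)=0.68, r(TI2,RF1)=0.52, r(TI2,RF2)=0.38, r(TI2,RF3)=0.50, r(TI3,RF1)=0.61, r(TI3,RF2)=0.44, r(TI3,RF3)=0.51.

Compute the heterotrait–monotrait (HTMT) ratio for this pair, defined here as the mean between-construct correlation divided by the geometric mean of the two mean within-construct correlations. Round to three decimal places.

Mean between = 4.81/9 = 0.5344.
Mean within-TI = 1.96/3 = 0.6533; mean within-RF = 2.03/3 = 0.6767.
Geometric mean = √(0.6533 × 0.6767) = 0.6649.
HTMT = 0.5344 / 0.6649 = 0.804.

0.804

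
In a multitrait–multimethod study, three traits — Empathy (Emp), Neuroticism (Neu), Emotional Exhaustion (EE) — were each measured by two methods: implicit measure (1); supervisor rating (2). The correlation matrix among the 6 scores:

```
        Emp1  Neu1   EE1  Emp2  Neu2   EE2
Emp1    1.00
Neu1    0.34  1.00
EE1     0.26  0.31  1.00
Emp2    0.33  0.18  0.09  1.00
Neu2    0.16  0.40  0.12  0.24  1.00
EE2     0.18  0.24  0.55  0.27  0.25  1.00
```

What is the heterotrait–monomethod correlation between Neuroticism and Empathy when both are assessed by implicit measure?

Different traits, same method: r(Neu1, Emp1) = 0.34.

0.34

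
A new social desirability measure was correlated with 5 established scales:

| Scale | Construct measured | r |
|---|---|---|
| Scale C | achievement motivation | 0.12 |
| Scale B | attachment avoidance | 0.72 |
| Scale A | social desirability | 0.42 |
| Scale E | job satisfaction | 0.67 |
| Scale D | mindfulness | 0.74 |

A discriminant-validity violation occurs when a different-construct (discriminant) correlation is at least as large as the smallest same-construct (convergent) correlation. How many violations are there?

3

Convergent (same construct = social desirability): Scale A.
Smallest convergent = 0.42. Discriminant values: 0.12, 0.72, 0.67, 0.74; count ≥ 0.42 → 3.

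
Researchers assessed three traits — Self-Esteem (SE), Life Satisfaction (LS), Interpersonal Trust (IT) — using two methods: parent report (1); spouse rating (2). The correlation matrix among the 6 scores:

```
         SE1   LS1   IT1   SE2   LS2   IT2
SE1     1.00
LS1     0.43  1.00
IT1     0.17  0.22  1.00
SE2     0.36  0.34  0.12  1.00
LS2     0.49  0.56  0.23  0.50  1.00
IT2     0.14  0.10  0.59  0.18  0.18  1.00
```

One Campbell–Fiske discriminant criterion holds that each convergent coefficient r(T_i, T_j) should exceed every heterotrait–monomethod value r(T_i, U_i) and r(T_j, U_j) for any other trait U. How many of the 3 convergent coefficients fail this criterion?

Convergent coefficients and their comparison sets:
SE (methods 1·2): 0.36 vs {0.43, 0.50, 0.17, 0.18} → fail.
LS (methods 1·2): 0.56 vs {0.43, 0.50, 0.22, 0.18} → pass.
IT (methods 1·2): 0.59 vs {0.17, 0.18, 0.22, 0.18} → pass.
1 of 3 fail.

1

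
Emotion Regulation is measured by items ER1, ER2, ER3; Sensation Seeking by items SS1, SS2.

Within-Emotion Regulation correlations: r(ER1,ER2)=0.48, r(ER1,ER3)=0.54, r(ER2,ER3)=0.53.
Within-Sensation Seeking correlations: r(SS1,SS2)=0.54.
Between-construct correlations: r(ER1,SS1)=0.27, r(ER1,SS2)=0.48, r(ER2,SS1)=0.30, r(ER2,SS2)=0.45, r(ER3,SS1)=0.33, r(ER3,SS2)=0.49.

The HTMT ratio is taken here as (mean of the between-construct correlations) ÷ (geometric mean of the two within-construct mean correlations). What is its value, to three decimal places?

0.732

Mean heterotrait r = 2.32/6 = 0.3867.
Mean within-ER = 1.55/3 = 0.5167; mean within-SS = 0.54/1 = 0.5400.
Geometric mean = √(0.5167 × 0.5400) = 0.5282.
HTMT = 0.3867 / 0.5282 = 0.732.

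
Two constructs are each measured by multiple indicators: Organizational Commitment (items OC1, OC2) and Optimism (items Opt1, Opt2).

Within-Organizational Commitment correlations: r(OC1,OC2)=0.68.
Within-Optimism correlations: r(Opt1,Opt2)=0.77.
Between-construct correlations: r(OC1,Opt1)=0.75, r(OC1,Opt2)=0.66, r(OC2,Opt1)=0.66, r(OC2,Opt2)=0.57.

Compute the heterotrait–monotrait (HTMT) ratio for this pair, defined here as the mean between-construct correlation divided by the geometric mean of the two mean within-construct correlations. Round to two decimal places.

Mean heterotrait r = 2.64/4 = 0.6600.
Mean within-OC = 0.68/1 = 0.6800; mean within-Opt = 0.77/1 = 0.7700.
Geometric mean = √(0.6800 × 0.7700) = 0.7236.
HTMT = 0.6600 / 0.7236 = 0.91.

0.91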